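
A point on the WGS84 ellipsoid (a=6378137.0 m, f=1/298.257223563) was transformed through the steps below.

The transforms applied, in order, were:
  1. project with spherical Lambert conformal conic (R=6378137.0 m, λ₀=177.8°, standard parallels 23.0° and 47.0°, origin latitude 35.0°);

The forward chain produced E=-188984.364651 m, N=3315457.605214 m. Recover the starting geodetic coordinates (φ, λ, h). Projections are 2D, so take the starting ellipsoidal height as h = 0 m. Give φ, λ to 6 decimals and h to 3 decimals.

start: E=-188984.3647, N=3315457.6052 m
→ lcc⁻¹: φ=63.97511000°, λ=174.41162300°

φ=63.975110°, λ=174.411623°, h=0.000 m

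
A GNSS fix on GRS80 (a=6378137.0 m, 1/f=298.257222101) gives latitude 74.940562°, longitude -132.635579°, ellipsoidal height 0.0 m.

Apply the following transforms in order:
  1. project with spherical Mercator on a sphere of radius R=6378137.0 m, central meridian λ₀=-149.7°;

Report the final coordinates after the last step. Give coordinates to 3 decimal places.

start: φ=74.940562°, λ=-132.635579°, h=0.000 m
→ merc (R=6378137.0, λ₀=-149.7°): E=1899602.6564, N=12906727.8581

E=1899602.656 m, N=12906727.858 m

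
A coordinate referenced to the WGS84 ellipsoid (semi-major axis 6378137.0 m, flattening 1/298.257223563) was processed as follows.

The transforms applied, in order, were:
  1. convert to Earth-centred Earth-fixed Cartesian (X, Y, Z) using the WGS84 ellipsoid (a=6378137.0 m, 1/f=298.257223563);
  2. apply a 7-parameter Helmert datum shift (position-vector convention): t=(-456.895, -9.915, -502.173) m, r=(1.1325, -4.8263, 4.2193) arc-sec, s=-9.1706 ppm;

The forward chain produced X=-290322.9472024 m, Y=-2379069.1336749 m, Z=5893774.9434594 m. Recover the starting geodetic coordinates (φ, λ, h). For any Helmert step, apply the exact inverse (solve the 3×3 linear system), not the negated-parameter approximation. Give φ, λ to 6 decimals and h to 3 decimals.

φ=68.007373°, λ=-96.944706°, h=3181.507 m

start: X=-290322.9472, Y=-2379069.1337, Z=5893774.9435 m
→ Helmert⁻¹: X=-289779.4562, Y=-2379042.7456, Z=5894351.0136
→ geod (Bowring, a=6378137.000): φ=68.00737300°, λ=-96.94470600°, h=3181.5070 m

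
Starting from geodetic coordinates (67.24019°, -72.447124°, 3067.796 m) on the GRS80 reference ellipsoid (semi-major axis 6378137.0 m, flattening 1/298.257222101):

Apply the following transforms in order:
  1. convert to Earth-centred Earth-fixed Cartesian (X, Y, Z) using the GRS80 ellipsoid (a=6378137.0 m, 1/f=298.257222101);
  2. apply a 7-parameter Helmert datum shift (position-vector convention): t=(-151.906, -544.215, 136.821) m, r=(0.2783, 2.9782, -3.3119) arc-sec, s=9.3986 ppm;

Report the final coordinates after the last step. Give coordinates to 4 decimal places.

start: φ=67.240190°, λ=-72.447124°, h=3067.796 m
→ ECEF (a=6378137.000, f=1/298.257222101): X=746648.8497, Y=-2360469.6057, Z=5861656.9992
→ Helmert 7p (PV): X=746550.6954, Y=-2361055.9034, Z=5861834.9459

X=746550.6954 m, Y=-2361055.9034 m, Z=5861834.9459 m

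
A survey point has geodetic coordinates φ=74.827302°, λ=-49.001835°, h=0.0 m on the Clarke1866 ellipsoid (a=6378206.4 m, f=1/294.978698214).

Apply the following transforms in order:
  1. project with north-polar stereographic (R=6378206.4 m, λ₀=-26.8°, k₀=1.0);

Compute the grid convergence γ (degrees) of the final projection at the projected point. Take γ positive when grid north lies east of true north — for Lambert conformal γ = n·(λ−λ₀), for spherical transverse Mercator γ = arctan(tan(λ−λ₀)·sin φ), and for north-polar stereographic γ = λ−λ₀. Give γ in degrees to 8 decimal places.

-22.20183500

start: φ=74.827302°, λ=-49.001835°, h=0.000 m
→ into stereo (λ₀=-26.8°): φ=74.82730200°, λ−λ₀=-22.20183500°
convergence γ = -22.20183500°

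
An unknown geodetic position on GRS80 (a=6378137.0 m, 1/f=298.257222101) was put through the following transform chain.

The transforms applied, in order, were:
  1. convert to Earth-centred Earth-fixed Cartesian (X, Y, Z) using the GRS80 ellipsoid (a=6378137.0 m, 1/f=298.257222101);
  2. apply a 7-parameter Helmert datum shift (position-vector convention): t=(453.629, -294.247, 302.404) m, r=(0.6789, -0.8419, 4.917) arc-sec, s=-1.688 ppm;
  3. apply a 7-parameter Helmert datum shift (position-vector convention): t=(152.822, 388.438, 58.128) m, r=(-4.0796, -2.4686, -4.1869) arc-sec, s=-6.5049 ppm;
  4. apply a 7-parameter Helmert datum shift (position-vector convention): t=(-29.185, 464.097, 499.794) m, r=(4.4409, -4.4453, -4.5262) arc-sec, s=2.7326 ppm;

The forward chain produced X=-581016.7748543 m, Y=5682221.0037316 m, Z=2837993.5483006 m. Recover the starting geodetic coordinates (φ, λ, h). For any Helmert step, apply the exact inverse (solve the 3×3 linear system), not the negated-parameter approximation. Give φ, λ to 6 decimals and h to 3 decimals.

start: X=-581016.7749, Y=5682221.0037, Z=2837993.5483 m
→ Helmert⁻¹: X=-581049.5319, Y=5681789.7194, Z=2837376.1936
→ Helmert⁻¹: X=-581287.4998, Y=5681370.3188, Z=2837455.8478
→ Helmert⁻¹: X=-581595.0886, Y=5681697.3588, Z=2837141.9061
→ geod (Bowring, a=6378137.000): φ=26.56954000°, λ=95.84460600°, h=3362.1880 m

φ=26.569540°, λ=95.844606°, h=3362.188 m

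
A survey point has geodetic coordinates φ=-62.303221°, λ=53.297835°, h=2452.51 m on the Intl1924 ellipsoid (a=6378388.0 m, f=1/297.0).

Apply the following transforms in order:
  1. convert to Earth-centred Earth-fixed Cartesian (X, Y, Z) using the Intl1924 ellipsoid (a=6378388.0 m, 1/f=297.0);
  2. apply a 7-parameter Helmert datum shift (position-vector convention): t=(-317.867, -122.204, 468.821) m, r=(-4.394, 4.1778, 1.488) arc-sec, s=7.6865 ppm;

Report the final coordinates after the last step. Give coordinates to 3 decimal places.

X=1776758.046 m, Y=2383888.948 m, Z=-5626257.793 m

start: φ=-62.303221°, λ=53.297835°, h=2452.510 m
→ ECEF (a=6378388.000, f=1/297.0): X=1777193.4164, Y=2384099.8688, Z=-5626596.5801
→ Helmert 7p (PV): X=1776758.0457, Y=2383888.9483, Z=-5626257.7927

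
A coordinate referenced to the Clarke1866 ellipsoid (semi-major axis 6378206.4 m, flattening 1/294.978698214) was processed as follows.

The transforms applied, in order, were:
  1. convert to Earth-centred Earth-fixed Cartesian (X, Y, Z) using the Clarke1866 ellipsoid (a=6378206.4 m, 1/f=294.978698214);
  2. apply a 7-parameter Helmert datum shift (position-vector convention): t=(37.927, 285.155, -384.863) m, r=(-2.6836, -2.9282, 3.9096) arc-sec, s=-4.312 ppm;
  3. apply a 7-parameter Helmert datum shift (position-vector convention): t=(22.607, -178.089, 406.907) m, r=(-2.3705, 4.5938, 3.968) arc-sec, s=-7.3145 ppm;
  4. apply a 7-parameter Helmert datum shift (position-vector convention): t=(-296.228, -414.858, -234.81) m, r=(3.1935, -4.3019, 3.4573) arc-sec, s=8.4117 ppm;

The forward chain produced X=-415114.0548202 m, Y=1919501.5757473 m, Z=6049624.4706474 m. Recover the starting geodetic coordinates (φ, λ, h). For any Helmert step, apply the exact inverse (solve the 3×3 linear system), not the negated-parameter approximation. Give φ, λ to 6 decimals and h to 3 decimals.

φ=72.128173°, λ=102.189305°, h=2070.205 m

start: X=-415114.0548, Y=1919501.5757, Z=6049624.4706 m
→ Helmert⁻¹: X=-414655.9799, Y=1920000.9003, Z=6049787.3132
→ Helmert⁻¹: X=-414779.4110, Y=1920131.4907, Z=6049437.4841
→ Helmert⁻¹: X=-414696.8526, Y=1919783.7626, Z=6049879.2985
→ geod (Bowring, a=6378206.400): φ=72.12817300°, λ=102.18930500°, h=2070.2050 m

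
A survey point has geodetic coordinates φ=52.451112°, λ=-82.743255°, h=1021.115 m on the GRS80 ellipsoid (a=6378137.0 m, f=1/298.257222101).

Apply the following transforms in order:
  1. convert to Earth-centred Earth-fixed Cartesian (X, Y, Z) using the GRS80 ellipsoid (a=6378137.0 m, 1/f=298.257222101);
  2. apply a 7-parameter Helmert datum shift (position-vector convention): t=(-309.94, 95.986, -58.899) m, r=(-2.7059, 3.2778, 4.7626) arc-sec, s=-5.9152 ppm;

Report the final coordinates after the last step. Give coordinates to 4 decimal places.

X=491970.7422 m, Y=-3864504.4314 m, Z=5034314.8083 m

start: φ=52.451112°, λ=-82.743255°, h=1021.115 m
→ ECEF (a=6378137.000, f=1/298.257222101): X=492114.3571, Y=-3864700.6838, Z=5034360.6078
→ Helmert 7p (PV): X=491970.7422, Y=-3864504.4314, Z=5034314.8083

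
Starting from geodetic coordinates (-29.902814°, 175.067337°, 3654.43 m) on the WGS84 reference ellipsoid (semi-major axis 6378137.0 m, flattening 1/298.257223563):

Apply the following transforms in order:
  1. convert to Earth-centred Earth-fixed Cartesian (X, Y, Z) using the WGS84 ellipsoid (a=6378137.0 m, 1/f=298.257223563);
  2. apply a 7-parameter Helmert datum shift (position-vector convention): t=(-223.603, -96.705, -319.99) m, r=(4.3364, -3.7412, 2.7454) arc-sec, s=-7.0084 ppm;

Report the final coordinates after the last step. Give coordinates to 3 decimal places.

X=-5516431.290 m, Y=475974.520 m, Z=-3163248.996 m

start: φ=-29.902814°, λ=175.067337°, h=3654.430 m
→ ECEF (a=6378137.000, f=1/298.257223563): X=-5516297.3783, Y=476081.4894, Z=-3162861.1282
→ Helmert 7p (PV): X=-5516431.2904, Y=475974.5199, Z=-3163248.9959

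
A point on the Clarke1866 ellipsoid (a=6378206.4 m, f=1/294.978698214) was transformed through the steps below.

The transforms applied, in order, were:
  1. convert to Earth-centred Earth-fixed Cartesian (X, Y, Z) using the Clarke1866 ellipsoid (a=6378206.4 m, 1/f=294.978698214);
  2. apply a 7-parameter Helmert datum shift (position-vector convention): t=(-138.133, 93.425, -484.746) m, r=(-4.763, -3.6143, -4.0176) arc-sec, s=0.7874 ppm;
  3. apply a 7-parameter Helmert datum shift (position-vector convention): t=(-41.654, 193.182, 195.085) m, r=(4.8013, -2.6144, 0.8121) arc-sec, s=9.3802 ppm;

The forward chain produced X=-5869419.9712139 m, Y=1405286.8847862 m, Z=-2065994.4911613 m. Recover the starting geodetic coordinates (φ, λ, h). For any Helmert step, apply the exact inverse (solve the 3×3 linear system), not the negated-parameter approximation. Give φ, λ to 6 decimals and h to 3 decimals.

start: X=-5869419.9712, Y=1405286.8848, Z=-2065994.4912 m
→ Helmert⁻¹: X=-5869343.9180, Y=1405055.5375, Z=-2066128.5073
→ Helmert⁻¹: X=-5869264.7210, Y=1404894.3814, Z=-2065506.8486
→ geod (Bowring, a=6378206.400): φ=-19.01304800°, λ=166.53869300°, h=2810.4690 m

φ=-19.013048°, λ=166.538693°, h=2810.469 m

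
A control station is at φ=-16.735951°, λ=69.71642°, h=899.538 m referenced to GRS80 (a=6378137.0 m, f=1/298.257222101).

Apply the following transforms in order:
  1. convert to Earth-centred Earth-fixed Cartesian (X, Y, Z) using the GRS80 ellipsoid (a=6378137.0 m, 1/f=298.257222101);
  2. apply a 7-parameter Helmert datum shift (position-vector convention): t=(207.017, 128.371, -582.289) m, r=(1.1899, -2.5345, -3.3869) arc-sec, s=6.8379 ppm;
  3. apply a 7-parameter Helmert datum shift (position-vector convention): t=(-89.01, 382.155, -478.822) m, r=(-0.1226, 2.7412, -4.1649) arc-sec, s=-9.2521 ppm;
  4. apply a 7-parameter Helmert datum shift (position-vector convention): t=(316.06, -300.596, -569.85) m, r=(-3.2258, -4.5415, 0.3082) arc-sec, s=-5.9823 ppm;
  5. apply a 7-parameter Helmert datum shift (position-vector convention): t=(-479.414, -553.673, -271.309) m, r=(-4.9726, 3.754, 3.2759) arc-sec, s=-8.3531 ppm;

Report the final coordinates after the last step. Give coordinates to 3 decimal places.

X=2118352.512 m, Y=5731061.477 m, Z=-1827191.855 m

start: φ=-16.735951°, λ=69.716420°, h=899.538 m
→ ECEF (a=6378137.000, f=1/298.257222101): X=2118317.9705, Y=5731605.1252, Z=-1825127.9734
→ Helmert 7p (PV): X=2118656.0134, Y=5731748.4339, Z=-1825663.6486
→ Helmert 7p (PV): X=2118638.8735, Y=5732033.6935, Z=-1826157.1422
→ Helmert 7p (PV): X=2118973.9022, Y=5731673.4131, Z=-1826759.0635
→ Helmert 7p (PV): X=2118352.5119, Y=5731061.4773, Z=-1827191.8553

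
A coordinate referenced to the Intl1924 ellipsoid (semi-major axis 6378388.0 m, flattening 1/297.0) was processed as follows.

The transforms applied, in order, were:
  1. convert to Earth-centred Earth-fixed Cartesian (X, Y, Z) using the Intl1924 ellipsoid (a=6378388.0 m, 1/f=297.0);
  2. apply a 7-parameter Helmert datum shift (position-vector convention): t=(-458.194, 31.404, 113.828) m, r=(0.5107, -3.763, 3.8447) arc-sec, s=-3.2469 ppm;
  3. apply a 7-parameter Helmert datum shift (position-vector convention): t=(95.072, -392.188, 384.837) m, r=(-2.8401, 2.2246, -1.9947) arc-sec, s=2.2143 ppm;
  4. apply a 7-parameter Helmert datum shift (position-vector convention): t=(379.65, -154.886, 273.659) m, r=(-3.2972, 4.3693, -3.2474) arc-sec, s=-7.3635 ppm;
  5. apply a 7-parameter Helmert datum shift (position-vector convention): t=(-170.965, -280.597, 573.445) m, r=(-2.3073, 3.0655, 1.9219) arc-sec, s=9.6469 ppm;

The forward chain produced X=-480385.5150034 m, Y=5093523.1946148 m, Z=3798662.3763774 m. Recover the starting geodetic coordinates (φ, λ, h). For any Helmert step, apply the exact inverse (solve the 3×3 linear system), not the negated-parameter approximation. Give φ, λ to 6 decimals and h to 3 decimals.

start: X=-480385.5150, Y=5093523.1946, Z=3798662.3764 m
→ Helmert⁻¹: X=-480218.9033, Y=5093716.6412, Z=3798102.1338
→ Helmert⁻¹: X=-480762.7402, Y=5093840.7562, Z=3797927.6828
→ Helmert⁻¹: X=-480946.9687, Y=5094164.7232, Z=3797599.3924
→ Helmert⁻¹: X=-480326.1017, Y=5094168.2149, Z=3797494.0444
→ geod (Bowring, a=6378388.000): φ=36.76669600°, λ=95.38646000°, h=1252.1330 m

φ=36.766696°, λ=95.386460°, h=1252.133 m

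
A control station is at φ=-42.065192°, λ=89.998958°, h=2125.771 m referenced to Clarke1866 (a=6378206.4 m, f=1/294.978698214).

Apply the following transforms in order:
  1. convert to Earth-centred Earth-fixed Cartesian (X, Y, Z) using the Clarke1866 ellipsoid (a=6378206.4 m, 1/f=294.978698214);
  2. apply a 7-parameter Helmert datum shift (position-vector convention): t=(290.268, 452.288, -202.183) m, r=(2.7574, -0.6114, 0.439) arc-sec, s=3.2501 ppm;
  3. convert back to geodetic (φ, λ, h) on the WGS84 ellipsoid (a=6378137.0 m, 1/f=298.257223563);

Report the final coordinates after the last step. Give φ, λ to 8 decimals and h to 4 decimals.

φ=-42.06091954°, λ=89.99542239°, h=2580.2525 m

start: φ=-42.065192°, λ=89.998958°, h=2125.771 m
→ ECEF (a=6378206.400, f=1/294.978698214): X=86.2734, Y=4743859.6752, Z=-4252205.9477
→ Helmert 7p (PV): X=379.0494, Y=4744384.2262, Z=-4252358.5332
→ geod (Bowring, a=6378137.000): φ=-42.06091954°, λ=89.99542239°, h=2580.2525 m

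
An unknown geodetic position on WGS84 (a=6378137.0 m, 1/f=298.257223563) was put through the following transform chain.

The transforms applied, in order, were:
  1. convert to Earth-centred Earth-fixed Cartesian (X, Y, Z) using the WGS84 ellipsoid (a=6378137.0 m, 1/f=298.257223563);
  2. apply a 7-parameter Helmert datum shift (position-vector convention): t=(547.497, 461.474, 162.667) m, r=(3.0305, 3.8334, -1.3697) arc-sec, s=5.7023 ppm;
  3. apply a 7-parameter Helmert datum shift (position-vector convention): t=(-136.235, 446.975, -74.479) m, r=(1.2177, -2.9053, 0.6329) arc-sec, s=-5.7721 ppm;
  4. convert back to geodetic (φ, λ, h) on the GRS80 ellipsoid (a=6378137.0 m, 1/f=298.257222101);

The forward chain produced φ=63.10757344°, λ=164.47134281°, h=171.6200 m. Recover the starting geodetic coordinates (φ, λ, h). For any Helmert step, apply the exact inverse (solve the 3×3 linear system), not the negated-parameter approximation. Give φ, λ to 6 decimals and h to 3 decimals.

start: φ=63.107573°, λ=164.471343°, h=171.620 m
→ ECEF (a=6378137.000, f=1/298.257222101): X=-2787133.7426, Y=774442.0344, Z=5665564.6826
→ Helmert⁻¹: X=-2786931.4164, Y=774041.5263, Z=5665706.5495
→ Helmert⁻¹: X=-2787573.4473, Y=773640.3686, Z=5665448.4029
→ geod (Bowring, a=6378137.000): φ=63.10542800°, λ=164.48897200°, h=162.5300 m

φ=63.105428°, λ=164.488972°, h=162.530 m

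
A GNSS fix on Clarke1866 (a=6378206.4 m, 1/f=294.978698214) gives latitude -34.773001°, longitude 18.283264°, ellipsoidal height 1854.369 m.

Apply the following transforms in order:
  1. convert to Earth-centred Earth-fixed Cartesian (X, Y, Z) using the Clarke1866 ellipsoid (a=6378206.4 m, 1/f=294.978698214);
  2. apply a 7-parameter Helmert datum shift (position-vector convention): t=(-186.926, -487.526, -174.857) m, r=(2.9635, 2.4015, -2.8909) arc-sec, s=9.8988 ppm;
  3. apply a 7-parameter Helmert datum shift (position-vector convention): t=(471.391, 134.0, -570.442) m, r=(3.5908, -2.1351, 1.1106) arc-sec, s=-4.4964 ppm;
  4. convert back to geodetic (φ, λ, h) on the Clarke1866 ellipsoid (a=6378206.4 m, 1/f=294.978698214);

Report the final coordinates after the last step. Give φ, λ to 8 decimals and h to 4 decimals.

φ=-34.77719632°, λ=18.27933737°, h=2444.4919 m

start: φ=-34.773001°, λ=18.283264°, h=1854.369 m
→ ECEF (a=6378206.400, f=1/294.978698214): X=4981617.1101, Y=1645898.2213, Z=-3618079.9550
→ Helmert 7p (PV): X=4981460.4394, Y=1645409.1504, Z=-3618324.9796
→ Helmert 7p (PV): X=4981938.0264, Y=1645625.5638, Z=-3618798.9438
→ geod (Bowring, a=6378206.400): φ=-34.77719632°, λ=18.27933737°, h=2444.4919 m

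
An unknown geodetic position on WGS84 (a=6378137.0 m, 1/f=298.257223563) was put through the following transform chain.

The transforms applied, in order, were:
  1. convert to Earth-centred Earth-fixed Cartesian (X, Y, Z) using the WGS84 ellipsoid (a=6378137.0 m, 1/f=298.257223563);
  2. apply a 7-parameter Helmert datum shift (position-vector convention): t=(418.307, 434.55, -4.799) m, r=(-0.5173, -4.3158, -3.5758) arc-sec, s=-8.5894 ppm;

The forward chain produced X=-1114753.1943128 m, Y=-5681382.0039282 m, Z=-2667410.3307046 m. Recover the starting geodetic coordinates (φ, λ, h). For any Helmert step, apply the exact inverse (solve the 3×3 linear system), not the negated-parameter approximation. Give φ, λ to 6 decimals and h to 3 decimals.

φ=-24.880773°, λ=-101.103867°, h=761.329 m

start: X=-1114753.1943, Y=-5681382.0039, Z=-2667410.3307 m
→ Helmert⁻¹: X=-1115138.3912, Y=-5681878.0000, Z=-2667419.3604
→ geod (Bowring, a=6378137.000): φ=-24.88077300°, λ=-101.10386700°, h=761.3290 m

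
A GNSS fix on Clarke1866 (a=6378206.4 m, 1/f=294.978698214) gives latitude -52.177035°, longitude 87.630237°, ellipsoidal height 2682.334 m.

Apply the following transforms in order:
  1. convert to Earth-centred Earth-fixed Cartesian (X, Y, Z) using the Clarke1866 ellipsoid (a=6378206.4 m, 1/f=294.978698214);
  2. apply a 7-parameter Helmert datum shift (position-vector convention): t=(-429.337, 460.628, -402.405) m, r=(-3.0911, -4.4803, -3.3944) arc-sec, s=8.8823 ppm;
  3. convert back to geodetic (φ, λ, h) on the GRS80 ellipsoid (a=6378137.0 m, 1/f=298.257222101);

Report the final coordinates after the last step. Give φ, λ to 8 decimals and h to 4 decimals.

φ=-52.17484321°, λ=87.63420368°, h=3249.5409 m

start: φ=-52.177035°, λ=87.630237°, h=2682.334 m
→ ECEF (a=6378206.400, f=1/294.978698214): X=162135.1613, Y=3917844.3959, Z=-5016822.0114
→ Helmert 7p (PV): X=161880.7110, Y=3918261.9721, Z=-5017324.1691
→ geod (Bowring, a=6378137.000): φ=-52.17484321°, λ=87.63420368°, h=3249.5409 m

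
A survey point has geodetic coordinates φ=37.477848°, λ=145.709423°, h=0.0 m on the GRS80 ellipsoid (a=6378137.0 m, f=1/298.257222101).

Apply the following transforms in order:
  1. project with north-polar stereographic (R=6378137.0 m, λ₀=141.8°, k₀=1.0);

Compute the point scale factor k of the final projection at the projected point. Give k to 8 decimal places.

1.24342952

start: φ=37.477848°, λ=145.709423°, h=0.000 m
→ into stereo (λ₀=141.8°): φ=37.47784800°, λ−λ₀=3.90942300°
scale k = 1.24342952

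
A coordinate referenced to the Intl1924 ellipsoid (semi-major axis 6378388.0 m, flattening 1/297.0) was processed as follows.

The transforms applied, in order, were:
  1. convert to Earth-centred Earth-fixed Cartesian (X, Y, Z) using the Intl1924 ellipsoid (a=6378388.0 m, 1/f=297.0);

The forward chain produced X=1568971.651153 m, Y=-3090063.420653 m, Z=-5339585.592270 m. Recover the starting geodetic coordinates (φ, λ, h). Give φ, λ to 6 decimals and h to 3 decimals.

start: X=1568971.6512, Y=-3090063.4207, Z=-5339585.5923 m
→ geod (Bowring, a=6378388.000): φ=-57.19127400°, λ=-63.08093600°, h=2382.6670 m

φ=-57.191274°, λ=-63.080936°, h=2382.667 m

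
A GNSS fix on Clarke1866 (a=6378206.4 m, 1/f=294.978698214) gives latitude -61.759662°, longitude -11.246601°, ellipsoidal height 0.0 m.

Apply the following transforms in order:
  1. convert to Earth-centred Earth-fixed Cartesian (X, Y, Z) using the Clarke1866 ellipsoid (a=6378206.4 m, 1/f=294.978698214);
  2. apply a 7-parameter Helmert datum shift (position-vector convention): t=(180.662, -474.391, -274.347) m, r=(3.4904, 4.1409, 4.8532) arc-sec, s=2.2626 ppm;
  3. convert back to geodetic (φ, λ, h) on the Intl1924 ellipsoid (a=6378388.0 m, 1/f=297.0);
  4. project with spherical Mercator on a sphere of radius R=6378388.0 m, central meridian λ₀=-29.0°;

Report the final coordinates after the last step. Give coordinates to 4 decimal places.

E=1975770.3036 m, N=-8802547.1988 m

start: φ=-61.759662°, λ=-11.246601°, h=0.000 m
→ ECEF (a=6378206.400, f=1/294.978698214): X=2967833.8468, Y=-590155.8295, Z=-5595695.8433
→ Helmert 7p (PV): X=2967922.7721, Y=-590467.0353, Z=-5596052.4191
→ geod (Bowring, a=6378388.000): φ=-61.75890827°, λ=-11.25205182°, h=88.8786 m
→ merc (R=6378388.0, λ₀=-29.0°): E=1975770.3036, N=-8802547.1988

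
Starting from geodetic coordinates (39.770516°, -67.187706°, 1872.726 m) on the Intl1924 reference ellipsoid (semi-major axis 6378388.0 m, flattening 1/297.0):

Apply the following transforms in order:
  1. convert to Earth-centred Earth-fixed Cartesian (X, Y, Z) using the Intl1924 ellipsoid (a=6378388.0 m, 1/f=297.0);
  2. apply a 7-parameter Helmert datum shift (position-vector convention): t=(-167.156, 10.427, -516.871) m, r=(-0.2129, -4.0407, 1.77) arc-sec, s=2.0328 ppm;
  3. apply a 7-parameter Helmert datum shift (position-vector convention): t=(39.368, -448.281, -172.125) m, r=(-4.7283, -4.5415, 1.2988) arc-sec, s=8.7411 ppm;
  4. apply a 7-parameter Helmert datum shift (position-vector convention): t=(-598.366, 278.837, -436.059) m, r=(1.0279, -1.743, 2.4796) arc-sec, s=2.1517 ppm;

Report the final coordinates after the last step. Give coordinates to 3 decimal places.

start: φ=39.770516°, λ=-67.187706°, h=1872.726 m
→ ECEF (a=6378388.000, f=1/297.0): X=1903947.1647, Y=-4526592.2213, Z=4059699.5735
→ Helmert 7p (PV): X=1903743.1936, Y=-4526570.4675, Z=4059232.9255
→ Helmert 7p (PV): X=1903738.3291, Y=-4526953.2758, Z=4059241.9647
→ Helmert 7p (PV): X=1903164.1781, Y=-4526681.5226, Z=4058808.1675

X=1903164.178 m, Y=-4526681.523 m, Z=4058808.168 m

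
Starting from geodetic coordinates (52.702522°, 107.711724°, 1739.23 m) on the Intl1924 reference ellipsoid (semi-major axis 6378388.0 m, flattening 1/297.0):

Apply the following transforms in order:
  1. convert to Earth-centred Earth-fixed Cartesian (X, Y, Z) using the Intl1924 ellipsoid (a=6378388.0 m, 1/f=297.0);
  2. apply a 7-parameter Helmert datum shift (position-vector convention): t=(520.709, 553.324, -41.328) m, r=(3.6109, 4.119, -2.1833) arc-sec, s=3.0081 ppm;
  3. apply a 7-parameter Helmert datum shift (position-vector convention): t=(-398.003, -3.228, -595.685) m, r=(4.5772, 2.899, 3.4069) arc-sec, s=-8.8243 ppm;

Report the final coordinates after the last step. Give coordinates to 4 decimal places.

start: φ=52.702522°, λ=107.711724°, h=1739.230 m
→ ECEF (a=6378388.000, f=1/297.0): X=-1178672.7411, Y=3690662.2785, Z=5052036.1114
→ Helmert 7p (PV): X=-1178015.6253, Y=3691150.7387, Z=5052098.1274
→ Helmert 7p (PV): X=-1178393.1944, Y=3690983.3720, Z=5051556.3270

X=-1178393.1944 m, Y=3690983.3720 m, Z=5051556.3270 m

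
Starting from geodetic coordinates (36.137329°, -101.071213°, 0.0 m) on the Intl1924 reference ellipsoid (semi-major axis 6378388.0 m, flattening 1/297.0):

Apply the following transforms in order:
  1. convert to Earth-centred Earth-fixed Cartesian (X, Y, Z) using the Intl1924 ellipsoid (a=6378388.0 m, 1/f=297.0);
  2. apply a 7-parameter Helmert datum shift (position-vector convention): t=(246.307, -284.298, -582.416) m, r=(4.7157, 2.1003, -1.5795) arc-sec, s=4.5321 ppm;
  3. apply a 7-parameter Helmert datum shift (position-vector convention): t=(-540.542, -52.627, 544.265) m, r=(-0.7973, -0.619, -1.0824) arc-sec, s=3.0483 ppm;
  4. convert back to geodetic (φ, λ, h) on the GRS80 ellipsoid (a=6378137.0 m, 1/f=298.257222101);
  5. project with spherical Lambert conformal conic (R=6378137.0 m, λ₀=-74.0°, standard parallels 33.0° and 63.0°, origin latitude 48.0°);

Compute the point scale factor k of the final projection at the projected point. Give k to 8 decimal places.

start: φ=36.137329°, λ=-101.071213°, h=0.000 m
→ ECEF (a=6378388.000, f=1/297.0): X=-990342.2039, Y=-5061275.3772, Z=3740567.8906
→ Helmert 7p (PV): X=-990101.0541, Y=-5061660.5483, Z=3739896.7983
→ Helmert 7p (PV): X=-990682.3995, Y=-5061708.9527, Z=3740469.0578
→ geod (Bowring, a=6378137.000): φ=36.13321786°, λ=-101.07399689°, h=557.4317 m
→ into lcc (λ₀=-74.0°): φ=36.13321786°, λ−λ₀=-27.07399689°
scale k = 0.98781006

0.98781006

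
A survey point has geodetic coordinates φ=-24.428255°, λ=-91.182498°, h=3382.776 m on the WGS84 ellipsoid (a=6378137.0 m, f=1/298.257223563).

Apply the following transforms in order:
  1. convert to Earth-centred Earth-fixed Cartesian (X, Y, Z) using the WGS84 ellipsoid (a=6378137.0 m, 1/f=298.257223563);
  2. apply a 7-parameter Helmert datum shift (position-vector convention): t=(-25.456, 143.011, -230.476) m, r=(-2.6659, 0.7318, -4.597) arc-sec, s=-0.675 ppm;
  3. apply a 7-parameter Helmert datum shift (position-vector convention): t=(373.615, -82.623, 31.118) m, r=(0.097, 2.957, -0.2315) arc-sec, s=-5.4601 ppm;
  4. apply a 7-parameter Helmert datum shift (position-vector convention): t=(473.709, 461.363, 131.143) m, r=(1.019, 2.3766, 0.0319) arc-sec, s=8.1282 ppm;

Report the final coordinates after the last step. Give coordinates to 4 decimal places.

X=-119365.4630 m, Y=-5811840.9198 m, Z=-2622969.3124 m

start: φ=-24.428255°, λ=-91.182498°, h=3382.776 m
→ ECEF (a=6378137.000, f=1/298.257223563): X=-119974.7976, Y=-5812334.1679, Z=-2622943.0727
→ Helmert 7p (PV): X=-120139.0172, Y=-5812218.4603, Z=-2623096.2302
→ Helmert 7p (PV): X=-119808.8738, Y=-5812267.9796, Z=-2623051.8008
→ Helmert 7p (PV): X=-119365.4630, Y=-5811840.9198, Z=-2622969.3124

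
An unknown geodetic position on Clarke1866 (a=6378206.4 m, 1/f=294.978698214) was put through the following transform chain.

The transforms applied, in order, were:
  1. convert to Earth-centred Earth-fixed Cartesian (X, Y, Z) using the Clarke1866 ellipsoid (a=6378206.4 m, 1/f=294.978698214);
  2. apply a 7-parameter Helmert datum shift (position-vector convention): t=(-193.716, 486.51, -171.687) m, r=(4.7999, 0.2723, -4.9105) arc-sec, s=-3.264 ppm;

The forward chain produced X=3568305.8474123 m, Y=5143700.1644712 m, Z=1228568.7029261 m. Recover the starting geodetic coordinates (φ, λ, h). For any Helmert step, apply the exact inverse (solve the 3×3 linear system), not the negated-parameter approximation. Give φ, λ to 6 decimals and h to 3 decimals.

φ=11.177890°, λ=55.247575°, h=2012.112 m

start: X=3568305.8474, Y=5143700.1645, Z=1228568.7029 m
→ Helmert⁻¹: X=3568387.1426, Y=5143343.9847, Z=1228629.4228
→ geod (Bowring, a=6378206.400): φ=11.17789000°, λ=55.24757500°, h=2012.1120 m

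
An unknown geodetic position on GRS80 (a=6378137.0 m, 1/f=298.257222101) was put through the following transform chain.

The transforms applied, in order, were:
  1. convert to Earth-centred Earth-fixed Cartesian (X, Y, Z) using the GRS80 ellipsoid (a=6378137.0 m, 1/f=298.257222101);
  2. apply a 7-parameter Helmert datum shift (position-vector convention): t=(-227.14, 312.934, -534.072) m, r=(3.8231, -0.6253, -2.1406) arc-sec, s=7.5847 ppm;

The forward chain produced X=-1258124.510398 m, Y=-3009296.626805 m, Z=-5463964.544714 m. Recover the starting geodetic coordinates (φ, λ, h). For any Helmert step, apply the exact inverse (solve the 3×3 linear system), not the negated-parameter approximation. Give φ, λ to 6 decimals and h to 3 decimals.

start: X=-1258124.5104, Y=-3009296.6268, Z=-5463964.5447 m
→ Helmert⁻¹: X=-1257873.1576, Y=-3009701.0504, Z=-5463329.4367
→ geod (Bowring, a=6378137.000): φ=-59.32898700°, λ=-112.68198000°, h=707.0720 m

φ=-59.328987°, λ=-112.681980°, h=707.072 m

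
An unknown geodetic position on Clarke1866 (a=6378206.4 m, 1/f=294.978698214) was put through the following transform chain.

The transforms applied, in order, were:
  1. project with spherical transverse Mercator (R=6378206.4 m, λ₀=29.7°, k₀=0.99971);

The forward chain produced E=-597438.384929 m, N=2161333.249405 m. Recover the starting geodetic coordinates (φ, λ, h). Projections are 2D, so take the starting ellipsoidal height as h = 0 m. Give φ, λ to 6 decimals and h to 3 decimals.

φ=19.332685°, λ=24.018103°, h=0.000 m

start: E=-597438.3849, N=2161333.2494 m
→ tm⁻¹: φ=19.33268500°, λ=24.01810300°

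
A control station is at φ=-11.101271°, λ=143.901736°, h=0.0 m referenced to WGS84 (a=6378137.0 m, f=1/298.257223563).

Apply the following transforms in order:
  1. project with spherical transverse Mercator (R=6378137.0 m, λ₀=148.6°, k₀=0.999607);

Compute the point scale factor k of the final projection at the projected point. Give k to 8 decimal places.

1.00285158

start: φ=-11.101271°, λ=143.901736°, h=0.000 m
→ into tm (λ₀=148.6°): φ=-11.10127100°, λ−λ₀=-4.69826400°
scale k = 1.00285158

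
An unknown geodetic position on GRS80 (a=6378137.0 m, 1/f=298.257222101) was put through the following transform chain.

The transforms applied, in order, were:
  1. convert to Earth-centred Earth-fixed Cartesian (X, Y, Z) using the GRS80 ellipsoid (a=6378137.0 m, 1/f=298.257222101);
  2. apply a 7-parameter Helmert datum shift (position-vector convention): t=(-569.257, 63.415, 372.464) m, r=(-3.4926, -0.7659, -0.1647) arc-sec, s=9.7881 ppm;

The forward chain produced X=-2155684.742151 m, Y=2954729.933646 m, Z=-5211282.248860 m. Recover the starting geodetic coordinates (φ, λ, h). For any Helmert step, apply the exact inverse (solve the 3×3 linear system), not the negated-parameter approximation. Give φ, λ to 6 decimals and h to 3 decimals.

φ=-55.121615°, λ=126.106256°, h=2935.774 m

start: X=-2155684.7422, Y=2954729.9336, Z=-5211282.2489 m
→ Helmert⁻¹: X=-2155116.1016, Y=2954724.1226, Z=-5211545.6676
→ geod (Bowring, a=6378137.000): φ=-55.12161500°, λ=126.10625600°, h=2935.7740 m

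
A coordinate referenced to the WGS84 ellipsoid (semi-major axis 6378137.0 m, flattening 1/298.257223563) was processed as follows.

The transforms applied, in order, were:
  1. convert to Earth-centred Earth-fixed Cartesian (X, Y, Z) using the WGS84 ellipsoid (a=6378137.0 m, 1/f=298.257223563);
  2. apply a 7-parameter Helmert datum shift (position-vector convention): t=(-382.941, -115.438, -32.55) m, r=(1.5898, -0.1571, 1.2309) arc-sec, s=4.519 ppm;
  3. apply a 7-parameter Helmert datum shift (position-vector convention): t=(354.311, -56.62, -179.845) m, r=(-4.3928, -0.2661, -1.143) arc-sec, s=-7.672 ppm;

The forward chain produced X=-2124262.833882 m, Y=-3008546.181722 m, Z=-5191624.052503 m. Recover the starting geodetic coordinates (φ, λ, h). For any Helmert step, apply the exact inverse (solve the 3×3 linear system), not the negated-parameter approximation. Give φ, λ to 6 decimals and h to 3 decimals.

start: X=-2124262.8339, Y=-3008546.1817, Z=-5191624.0525 m
→ Helmert⁻¹: X=-2124623.4717, Y=-3008413.8527, Z=-5191545.3655
→ Helmert⁻¹: X=-2124252.8377, Y=-3008312.1572, Z=-5191464.5505
→ geod (Bowring, a=6378137.000): φ=-54.83029300°, λ=-125.22697800°, h=1149.9220 m

φ=-54.830293°, λ=-125.226978°, h=1149.922 m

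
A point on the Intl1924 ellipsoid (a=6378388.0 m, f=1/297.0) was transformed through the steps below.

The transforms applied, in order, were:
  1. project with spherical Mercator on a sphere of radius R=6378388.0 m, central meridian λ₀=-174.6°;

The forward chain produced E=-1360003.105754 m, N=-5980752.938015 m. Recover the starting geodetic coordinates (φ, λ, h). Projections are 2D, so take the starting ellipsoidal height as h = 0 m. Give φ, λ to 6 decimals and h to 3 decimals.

φ=-47.235005°, λ=173.183365°, h=0.000 m

start: E=-1360003.1058, N=-5980752.9380 m
→ merc⁻¹: φ=-47.23500500°, λ=173.18336500°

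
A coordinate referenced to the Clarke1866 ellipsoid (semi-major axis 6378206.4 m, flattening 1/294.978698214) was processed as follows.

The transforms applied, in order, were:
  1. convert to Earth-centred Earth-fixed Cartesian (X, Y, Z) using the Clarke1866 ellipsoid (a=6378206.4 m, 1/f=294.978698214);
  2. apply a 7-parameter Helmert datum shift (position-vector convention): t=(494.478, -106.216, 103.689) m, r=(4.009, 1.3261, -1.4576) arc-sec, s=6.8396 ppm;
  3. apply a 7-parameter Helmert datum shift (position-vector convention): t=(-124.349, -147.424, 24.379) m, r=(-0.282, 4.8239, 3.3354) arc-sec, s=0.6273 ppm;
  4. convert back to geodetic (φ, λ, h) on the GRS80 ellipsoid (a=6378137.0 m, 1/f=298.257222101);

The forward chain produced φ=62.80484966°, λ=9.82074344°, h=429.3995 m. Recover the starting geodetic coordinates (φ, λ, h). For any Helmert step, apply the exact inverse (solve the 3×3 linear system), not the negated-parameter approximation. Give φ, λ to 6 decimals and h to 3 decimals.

start: φ=62.804850°, λ=9.820743°, h=429.399 m
→ ECEF (a=6378137.000, f=1/298.257222101): X=2880067.5056, Y=498547.9196, Z=5650452.1052
→ Helmert⁻¹: X=2880065.9634, Y=498640.7335, Z=5650492.2193
→ Helmert⁻¹: X=2879511.9383, Y=498873.7082, Z=5650358.7007
→ geod (Bowring, a=6378206.400): φ=62.81013000°, λ=9.82889500°, h=240.2590 m

φ=62.810130°, λ=9.828895°, h=240.259 m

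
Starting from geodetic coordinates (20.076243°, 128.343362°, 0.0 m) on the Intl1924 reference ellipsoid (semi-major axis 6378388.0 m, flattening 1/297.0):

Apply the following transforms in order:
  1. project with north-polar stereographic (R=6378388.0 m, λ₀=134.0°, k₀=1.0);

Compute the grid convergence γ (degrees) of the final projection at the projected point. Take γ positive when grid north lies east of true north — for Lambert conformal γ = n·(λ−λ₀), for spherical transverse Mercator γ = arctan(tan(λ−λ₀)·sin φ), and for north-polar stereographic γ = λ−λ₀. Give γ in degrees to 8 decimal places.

-5.65663800

start: φ=20.076243°, λ=128.343362°, h=0.000 m
→ into stereo (λ₀=134.0°): φ=20.07624300°, λ−λ₀=-5.65663800°
convergence γ = -5.65663800°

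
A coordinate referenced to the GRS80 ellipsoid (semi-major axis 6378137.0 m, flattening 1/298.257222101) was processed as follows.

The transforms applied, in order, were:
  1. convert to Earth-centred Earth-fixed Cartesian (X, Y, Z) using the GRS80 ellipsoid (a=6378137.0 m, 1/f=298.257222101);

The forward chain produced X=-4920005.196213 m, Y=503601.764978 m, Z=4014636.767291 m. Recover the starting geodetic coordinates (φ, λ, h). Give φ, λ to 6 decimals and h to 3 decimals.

φ=39.256082°, λ=174.155674°, h=420.015 m

start: X=-4920005.1962, Y=503601.7650, Z=4014636.7673 m
→ geod (Bowring, a=6378137.000): φ=39.25608200°, λ=174.15567400°, h=420.0150 m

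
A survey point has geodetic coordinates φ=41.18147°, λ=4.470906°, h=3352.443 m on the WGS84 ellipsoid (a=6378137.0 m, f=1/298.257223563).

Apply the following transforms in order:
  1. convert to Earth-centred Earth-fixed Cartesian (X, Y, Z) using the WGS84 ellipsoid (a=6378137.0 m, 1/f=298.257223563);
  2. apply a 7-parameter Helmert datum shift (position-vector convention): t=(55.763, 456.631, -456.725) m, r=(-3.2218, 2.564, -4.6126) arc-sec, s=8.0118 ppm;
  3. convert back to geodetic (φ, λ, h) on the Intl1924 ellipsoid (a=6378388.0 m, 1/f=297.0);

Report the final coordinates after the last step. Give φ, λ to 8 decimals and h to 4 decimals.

φ=41.17786842°, λ=4.47572275°, h=2959.6731 m

start: φ=41.181470°, λ=4.470906°, h=3352.443 m
→ ECEF (a=6378137.000, f=1/298.257223563): X=4795232.1477, Y=374943.0182, Z=4179819.5066
→ Helmert 7p (PV): X=4795386.6720, Y=375360.7070, Z=4179330.8047
→ geod (Bowring, a=6378388.000): φ=41.17786842°, λ=4.47572275°, h=2959.6731 m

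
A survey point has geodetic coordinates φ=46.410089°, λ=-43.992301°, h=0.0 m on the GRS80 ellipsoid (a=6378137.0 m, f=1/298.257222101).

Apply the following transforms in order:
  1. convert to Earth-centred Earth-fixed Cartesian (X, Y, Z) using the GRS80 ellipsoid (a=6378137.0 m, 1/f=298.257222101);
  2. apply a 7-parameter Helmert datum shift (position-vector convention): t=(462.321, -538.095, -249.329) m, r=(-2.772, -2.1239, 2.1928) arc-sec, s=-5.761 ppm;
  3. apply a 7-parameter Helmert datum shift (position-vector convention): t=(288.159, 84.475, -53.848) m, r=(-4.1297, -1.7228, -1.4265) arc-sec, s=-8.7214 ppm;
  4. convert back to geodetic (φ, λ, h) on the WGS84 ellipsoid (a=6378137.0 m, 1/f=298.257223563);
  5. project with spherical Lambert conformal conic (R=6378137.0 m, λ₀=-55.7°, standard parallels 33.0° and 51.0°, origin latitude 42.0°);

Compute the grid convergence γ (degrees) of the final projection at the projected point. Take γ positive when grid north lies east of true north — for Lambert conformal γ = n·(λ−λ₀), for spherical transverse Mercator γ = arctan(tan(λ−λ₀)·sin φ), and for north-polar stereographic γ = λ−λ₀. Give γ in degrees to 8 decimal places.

7.86897403

start: φ=46.410089°, λ=-43.992301°, h=0.000 m
→ ECEF (a=6378137.000, f=1/298.257222101): X=3169402.9618, Y=-3059833.9298, Z=4596794.9358
→ Helmert 7p (PV): X=3169832.2201, Y=-3060258.9273, Z=4596592.8807
→ Helmert 7p (PV): X=3170033.1774, Y=-3060077.6553, Z=4596586.6893
→ geod (Bowring, a=6378137.000): φ=46.40474021°, λ=-43.98888904°, h=278.5347 m
→ into lcc (λ₀=-55.7°): φ=46.40474021°, λ−λ₀=11.71111096°
convergence γ = 7.86897403°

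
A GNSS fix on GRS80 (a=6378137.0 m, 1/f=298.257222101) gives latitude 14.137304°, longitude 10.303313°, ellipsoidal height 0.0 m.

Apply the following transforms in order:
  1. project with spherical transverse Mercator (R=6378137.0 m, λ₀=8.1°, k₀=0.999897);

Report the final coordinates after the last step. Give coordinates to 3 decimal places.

E=237870.324 m, N=1574712.882 m

start: φ=14.137304°, λ=10.303313°, h=0.000 m
→ tm (R=6378137.0, λ₀=8.1°): E=237870.3239, N=1574712.8822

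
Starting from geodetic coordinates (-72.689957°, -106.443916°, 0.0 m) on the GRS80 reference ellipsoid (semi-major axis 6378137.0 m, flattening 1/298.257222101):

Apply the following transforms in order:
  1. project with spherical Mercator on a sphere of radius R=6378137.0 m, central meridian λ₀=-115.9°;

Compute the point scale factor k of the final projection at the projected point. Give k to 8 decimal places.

3.36086754

start: φ=-72.689957°, λ=-106.443916°, h=0.000 m
→ into merc (λ₀=-115.9°): φ=-72.68995700°, λ−λ₀=9.45608400°
scale k = 3.36086754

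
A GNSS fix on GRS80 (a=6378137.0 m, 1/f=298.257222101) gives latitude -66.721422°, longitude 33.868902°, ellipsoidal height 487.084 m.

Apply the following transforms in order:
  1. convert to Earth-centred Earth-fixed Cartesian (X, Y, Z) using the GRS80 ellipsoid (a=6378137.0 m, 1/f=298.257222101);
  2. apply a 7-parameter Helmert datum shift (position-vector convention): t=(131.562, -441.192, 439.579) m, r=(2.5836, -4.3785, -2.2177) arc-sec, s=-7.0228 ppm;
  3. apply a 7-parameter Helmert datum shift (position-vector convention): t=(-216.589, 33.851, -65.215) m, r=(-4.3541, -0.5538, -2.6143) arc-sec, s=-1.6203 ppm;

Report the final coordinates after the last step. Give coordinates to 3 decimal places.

start: φ=-66.721422°, λ=33.868902°, h=487.084 m
→ ECEF (a=6378137.000, f=1/298.257222101): X=2099032.0311, Y=1408837.8799, Z=-5836652.4689
→ Helmert 7p (PV): X=2099287.8964, Y=1408437.3332, Z=-5836109.6968
→ Helmert 7p (PV): X=2099101.4264, Y=1408319.0989, Z=-5836189.5502

X=2099101.426 m, Y=1408319.099 m, Z=-5836189.550 m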